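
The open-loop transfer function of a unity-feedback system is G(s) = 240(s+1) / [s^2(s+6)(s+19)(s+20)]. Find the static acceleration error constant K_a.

2/19

G(s) has two factors of s in the denominator, so the system is type 2.
K_a = lim_{s→0} s^2·G(s) = 240·1 / (6·19·20) = 2/19.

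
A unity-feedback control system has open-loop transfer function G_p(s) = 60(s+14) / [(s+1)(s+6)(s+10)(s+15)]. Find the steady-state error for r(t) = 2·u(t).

30/29

The open loop has no poles at the origin → type 0 system.
K_p = lim_{s→0} G_p(s) = 60·14 / (1·6·10·15) = 14/15.
e_ss = 2/(1 + K_p) = 2/(29/15) = 30/29.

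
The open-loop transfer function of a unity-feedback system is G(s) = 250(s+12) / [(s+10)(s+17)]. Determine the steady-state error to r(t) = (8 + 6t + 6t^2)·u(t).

The open loop has no poles at the origin → type 0 system. Taking each input component in turn:
  • 8: e_ss = 8/(1+K_p) with K_p=300/17 → 136/317.
  • 6t: a type-0 system cannot track it, e_ss → ∞.
  • 6t^2: a type-0 system cannot track it, e_ss → ∞.
The unbounded component dominates.

infinity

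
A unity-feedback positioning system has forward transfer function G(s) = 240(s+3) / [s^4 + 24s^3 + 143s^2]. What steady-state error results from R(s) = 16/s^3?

Lowest-order denominator term is 143s^2, so the open loop has 2 poles at the origin → type 2 system.
K_a = lim_{s→0} s^2·G(s) = 240·3 / 143 = 720/143.
r(t) = 8t^2 gives R(s) = 16/s^3.
e_ss = 16/K_a = 16/(720/143) = 143/45.

143/45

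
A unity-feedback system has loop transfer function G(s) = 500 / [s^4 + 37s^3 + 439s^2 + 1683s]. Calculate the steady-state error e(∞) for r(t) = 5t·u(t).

The denominator has no term below 1683s — 1 pole at s=0, type 1.
K_v = lim_{s→0} s·G(s) = 500 / 1683 = 500/1683.
e_ss = 5/K_v = 5/(500/1683) = 16.83.

16.83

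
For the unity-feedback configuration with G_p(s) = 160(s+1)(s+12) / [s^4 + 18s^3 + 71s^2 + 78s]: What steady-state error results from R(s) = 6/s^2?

39/160

Factoring s from the denominator leaves a polynomial with constant term 78, so the system is type 1.
K_v = lim_{s→0} s·G_p(s) = 160·1·12 / 78 = 320/13.
e_ss = 6/K_v = 6/(320/13) = 39/160.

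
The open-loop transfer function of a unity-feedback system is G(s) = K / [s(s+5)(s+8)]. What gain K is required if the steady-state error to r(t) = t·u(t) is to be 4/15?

System type = 1 (one pole at s=0).
K_v = lim_{s→0} s·G(s) = K / (5·8) = 0.025·K.
e_ss = 1/K_v = 4/15 ⇒ K_v = 3.75 ⇒ K = 3.75/0.025 = 150.

150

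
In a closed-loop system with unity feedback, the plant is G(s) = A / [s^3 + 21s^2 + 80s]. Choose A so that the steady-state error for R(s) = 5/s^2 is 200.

Lowest-order denominator term is 80s, so the open loop has 1 pole at the origin → type 1 system.
K_v = lim_{s→0} s·G(s) = A / 80 = 0.0125·A.
e_ss = 5/K_v = 200 ⇒ K_v = 0.025 ⇒ A = 0.025/0.0125 = 2.

2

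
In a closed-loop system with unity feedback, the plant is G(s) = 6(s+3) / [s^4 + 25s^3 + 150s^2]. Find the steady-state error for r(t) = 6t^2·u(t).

Factoring s^2 from the denominator leaves a polynomial with constant term 150, so the system is type 2.
K_a = lim_{s→0} s^2·G(s) = 6·3 / 150 = 0.12.
r(t) = 6t^2 gives R(s) = 12/s^3.
e_ss = 12/K_a = 12/0.12 = 100.

100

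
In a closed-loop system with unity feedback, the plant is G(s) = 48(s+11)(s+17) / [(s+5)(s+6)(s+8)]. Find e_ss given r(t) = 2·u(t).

5/96

G(s) has no factors of s in the denominator, so the system is type 0.
K_p = lim_{s→0} G(s) = 48·11·17 / (5·6·8) = 37.4.
e_ss = 2/(1 + K_p) = 2/38.4 = 5/96.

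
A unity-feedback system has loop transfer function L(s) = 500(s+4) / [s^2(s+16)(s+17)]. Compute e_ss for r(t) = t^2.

0.272

L(s) has two factors of s in the denominator, so the system is type 2.
K_a = lim_{s→0} s^2·L(s) = 500·4 / (16·17) = 125/17.
r(t) = t^2 gives R(s) = 2/s^3.
e_ss = 2/K_a = 2/(125/17) = 0.272.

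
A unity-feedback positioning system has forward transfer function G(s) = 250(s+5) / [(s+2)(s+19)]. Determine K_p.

625/19

G(s) has no factors of s in the denominator, so the system is type 0.
K_p = lim_{s→0} G(s) = 250·5 / (2·19) = 625/19.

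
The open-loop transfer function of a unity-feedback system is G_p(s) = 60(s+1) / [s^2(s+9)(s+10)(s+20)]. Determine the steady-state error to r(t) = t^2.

The open loop has two poles at the origin → type 2 system.
K_a = lim_{s→0} s^2·G_p(s) = 60·1 / (9·10·20) = 1/30.
r(t) = t^2 gives R(s) = 2/s^3.
e_ss = 2/K_a = 2/(1/30) = 60.

60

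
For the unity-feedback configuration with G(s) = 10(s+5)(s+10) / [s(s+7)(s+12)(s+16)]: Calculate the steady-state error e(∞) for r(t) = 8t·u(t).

System type = 1 (one pole at s=0).
K_v = lim_{s→0} s·G(s) = 10·5·10 / (7·12·16) = 125/336.
e_ss = 8/K_v = 8/(125/336) = 21.504.

21.504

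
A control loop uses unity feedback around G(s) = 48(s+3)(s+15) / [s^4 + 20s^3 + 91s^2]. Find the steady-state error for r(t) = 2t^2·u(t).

Factoring s^2 from the denominator leaves a polynomial with constant term 91, so the system is type 2.
K_a = lim_{s→0} s^2·G(s) = 48·3·15 / 91 = 2160/91.
r(t) = 2t^2 gives R(s) = 4/s^3.
e_ss = 4/K_a = 4/(2160/91) = 91/540.

91/540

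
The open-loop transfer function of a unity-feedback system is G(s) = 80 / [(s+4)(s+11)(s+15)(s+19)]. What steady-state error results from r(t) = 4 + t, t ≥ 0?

G(s) has no factors of s in the denominator, so the system is type 0. Treating each term separately:
  • 4: e_ss = 4/(1+K_p) with K_p=4/627 → 2508/631.
  • t: a type-0 system cannot track it, e_ss → ∞.
The unbounded component dominates.

infinity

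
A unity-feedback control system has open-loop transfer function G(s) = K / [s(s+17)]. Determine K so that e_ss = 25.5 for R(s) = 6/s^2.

4

The open loop has one pole at the origin → type 1 system.
K_v = lim_{s→0} s·G(s) = K / (17) = (1/17)·K.
e_ss = 6/K_v = 25.5 ⇒ K_v = 4/17 ⇒ K = (4/17)/(1/17) = 4.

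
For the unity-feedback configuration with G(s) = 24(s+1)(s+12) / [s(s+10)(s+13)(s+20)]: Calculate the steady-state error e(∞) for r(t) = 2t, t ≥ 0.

One free integrator in G(s): this is a type 1 system.
K_v = lim_{s→0} s·G(s) = 24·1·12 / (10·13·20) = 36/325.
e_ss = 2/K_v = 2/(36/325) = 325/18.

325/18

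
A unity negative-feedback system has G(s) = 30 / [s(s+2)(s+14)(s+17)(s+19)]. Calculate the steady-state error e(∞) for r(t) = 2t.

G(s) has one factor of s in the denominator, so the system is type 1.
K_v = lim_{s→0} s·G(s) = 30 / (2·14·17·19) = 15/4522.
e_ss = 2/K_v = 2/(15/4522) = 9044/15.

9044/15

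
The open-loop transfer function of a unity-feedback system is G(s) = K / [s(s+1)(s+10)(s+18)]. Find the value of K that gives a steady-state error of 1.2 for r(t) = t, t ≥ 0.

150

The open loop has one pole at the origin → type 1 system.
K_v = lim_{s→0} s·G(s) = K / (1·10·18) = (1/180)·K.
e_ss = 1/K_v = 1.2 ⇒ K_v = 5/6 ⇒ K = (5/6)/(1/180) = 150.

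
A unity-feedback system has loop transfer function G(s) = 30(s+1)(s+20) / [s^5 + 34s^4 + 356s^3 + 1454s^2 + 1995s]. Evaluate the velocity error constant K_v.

The denominator has no term below 1995s — 1 pole at s=0, type 1.
K_v = lim_{s→0} s·G(s) = 30·1·20 / 1995 = 40/133.

40/133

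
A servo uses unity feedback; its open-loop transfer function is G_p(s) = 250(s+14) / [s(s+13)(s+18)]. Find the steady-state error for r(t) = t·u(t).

117/1750

System type = 1 (one pole at s=0).
K_v = lim_{s→0} s·G_p(s) = 250·14 / (13·18) = 1750/117.
e_ss = 1/K_v = 1/(1750/117) = 117/1750.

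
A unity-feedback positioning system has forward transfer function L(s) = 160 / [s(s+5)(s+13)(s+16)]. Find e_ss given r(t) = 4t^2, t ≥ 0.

One free integrator in L(s): this is a type 1 system.
For a type-1 system K_a = 0, so e_ss to a parabolic input is unbounded.

infinity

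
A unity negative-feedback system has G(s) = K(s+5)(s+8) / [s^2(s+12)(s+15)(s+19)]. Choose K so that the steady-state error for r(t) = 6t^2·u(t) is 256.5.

4

G(s) has two factors of s in the denominator, so the system is type 2.
K_a = lim_{s→0} s^2·G(s) = K·5·8 / (12·15·19) = (2/171)·K.
e_ss = 12/K_a = 256.5 ⇒ K_a = 8/171 ⇒ K = (8/171)/(2/171) = 4.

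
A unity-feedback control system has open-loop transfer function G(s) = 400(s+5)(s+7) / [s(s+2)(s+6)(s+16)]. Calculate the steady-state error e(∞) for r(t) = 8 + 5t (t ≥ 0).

The open loop has one pole at the origin → type 1 system. Taking each input component in turn:
  • 8: tracked with zero error.
  • 5t: e_ss = 5/K_v with K_v=875/12 → 12/175.
Total e_ss = 12/175.

12/175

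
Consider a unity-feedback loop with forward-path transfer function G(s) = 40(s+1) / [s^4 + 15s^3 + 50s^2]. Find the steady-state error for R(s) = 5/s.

0

The denominator has no term below 50s^2 — 2 poles at s=0, type 2.
A type-2 system has K_p = ∞, so it tracks a step input with zero steady-state error.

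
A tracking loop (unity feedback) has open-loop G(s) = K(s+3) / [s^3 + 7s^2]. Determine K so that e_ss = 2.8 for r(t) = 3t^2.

Lowest-order denominator term is 7s^2, so the open loop has 2 poles at the origin → type 2 system.
K_a = lim_{s→0} s^2·G(s) = K·3 / 7 = (3/7)·K.
e_ss = 6/K_a = 2.8 ⇒ K_a = 15/7 ⇒ K = (15/7)/(3/7) = 5.

5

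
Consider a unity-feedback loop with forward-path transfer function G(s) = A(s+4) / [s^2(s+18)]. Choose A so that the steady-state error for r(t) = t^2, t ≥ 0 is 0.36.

25

Two free integrators in G(s): this is a type 2 system.
K_a = lim_{s→0} s^2·G(s) = A·4 / (18) = (2/9)·A.
e_ss = 2/K_a = 0.36 ⇒ K_a = 50/9 ⇒ A = (50/9)/(2/9) = 25.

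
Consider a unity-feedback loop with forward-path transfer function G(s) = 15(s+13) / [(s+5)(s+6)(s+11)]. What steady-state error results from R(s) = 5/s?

22/7

The open loop has no poles at the origin → type 0 system.
K_p = lim_{s→0} G(s) = 15·13 / (5·6·11) = 13/22.
e_ss = 5/(1 + K_p) = 5/(35/22) = 22/7.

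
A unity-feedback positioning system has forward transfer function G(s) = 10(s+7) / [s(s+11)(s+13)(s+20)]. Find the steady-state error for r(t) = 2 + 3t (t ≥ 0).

One free integrator in G(s): this is a type 1 system. Treating each term separately:
  • 2: tracked with zero error.
  • 3t: e_ss = 3/K_v with K_v=7/286 → 858/7.
Total e_ss = 858/7.

858/7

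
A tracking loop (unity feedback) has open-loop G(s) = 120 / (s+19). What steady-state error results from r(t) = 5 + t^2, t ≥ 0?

infinity

G(s) has no factors of s in the denominator, so the system is type 0. Treating each term separately:
  • 5: e_ss = 5/(1+K_p) with K_p=120/19 → 95/139.
  • t^2: a type-0 system cannot track it, e_ss → ∞.
The unbounded component dominates.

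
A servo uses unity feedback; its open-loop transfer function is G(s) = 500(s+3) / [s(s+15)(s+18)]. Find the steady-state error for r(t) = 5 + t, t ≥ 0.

One free integrator in G(s): this is a type 1 system. Taking each input component in turn:
  • 5: tracked with zero error.
  • t: e_ss = 1/K_v with K_v=50/9 → 0.18.
Total e_ss = 0.18.

0.18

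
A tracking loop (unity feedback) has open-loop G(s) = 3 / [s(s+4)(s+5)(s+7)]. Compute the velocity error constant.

G(s) has one factor of s in the denominator, so the system is type 1.
K_v = lim_{s→0} s·G(s) = 3 / (4·5·7) = 3/140.

3/140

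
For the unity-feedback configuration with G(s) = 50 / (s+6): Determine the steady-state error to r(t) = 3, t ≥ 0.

9/28

No free integrators in G(s): this is a type 0 system.
K_p = lim_{s→0} G(s) = 50 / (6) = 25/3.
e_ss = 3/(1 + K_p) = 3/(28/3) = 9/28.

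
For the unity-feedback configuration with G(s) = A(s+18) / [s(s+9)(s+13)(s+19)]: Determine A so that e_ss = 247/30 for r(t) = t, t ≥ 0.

15

The open loop has one pole at the origin → type 1 system.
K_v = lim_{s→0} s·G(s) = A·18 / (9·13·19) = (2/247)·A.
e_ss = 1/K_v = 247/30 ⇒ K_v = 30/247 ⇒ A = (30/247)/(2/247) = 15.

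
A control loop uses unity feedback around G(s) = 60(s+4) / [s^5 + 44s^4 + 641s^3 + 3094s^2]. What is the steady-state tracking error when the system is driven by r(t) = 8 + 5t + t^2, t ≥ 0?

1547/60

The denominator has no term below 3094s^2 — 2 poles at s=0, type 2. Treating each term separately:
  • 8: tracked with zero error.
  • 5t: tracked with zero error.
  • t^2: e_ss = 2/K_a with K_a=120/1547 → 1547/60.
Total e_ss = 1547/60.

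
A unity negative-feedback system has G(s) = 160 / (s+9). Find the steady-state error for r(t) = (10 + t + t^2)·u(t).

G(s) has no factors of s in the denominator, so the system is type 0. Treating each term separately:
  • 10: e_ss = 10/(1+K_p) with K_p=160/9 → 90/169.
  • t: a type-0 system cannot track it, e_ss → ∞.
  • t^2: a type-0 system cannot track it, e_ss → ∞.
The unbounded component dominates.

infinity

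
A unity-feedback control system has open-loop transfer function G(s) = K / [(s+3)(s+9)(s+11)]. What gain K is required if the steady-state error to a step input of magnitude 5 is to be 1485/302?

5

System type = 0 (no poles at s=0).
K_p = lim_{s→0} G(s) = K / (3·9·11) = (1/297)·K.
e_ss = 5/(1 + K_p) = 1485/302 ⇒ 1 + (1/297)·K = 302/297 ⇒ K = 5.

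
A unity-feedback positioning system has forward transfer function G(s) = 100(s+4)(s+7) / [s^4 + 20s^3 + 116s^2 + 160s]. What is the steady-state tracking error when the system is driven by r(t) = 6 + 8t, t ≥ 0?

Lowest-order denominator term is 160s, so the open loop has 1 pole at the origin → type 1 system. Taking each input component in turn:
  • 6: tracked with zero error.
  • 8t: e_ss = 8/K_v with K_v=17.5 → 16/35.
Total e_ss = 16/35.

16/35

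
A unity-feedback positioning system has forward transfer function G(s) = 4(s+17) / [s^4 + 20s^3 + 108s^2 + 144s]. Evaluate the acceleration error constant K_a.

0

The denominator has no term below 144s — 1 pole at s=0, type 1.
K_a = lim_{s→0} s^2·G(s) = 0 (the extra factor of s kills the finite limit).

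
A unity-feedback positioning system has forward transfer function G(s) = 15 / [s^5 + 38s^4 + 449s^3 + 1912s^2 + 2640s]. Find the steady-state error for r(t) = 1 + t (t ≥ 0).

The denominator has no term below 2640s — 1 pole at s=0, type 1. By superposition:
  • 1: tracked with zero error.
  • t: e_ss = 1/K_v with K_v=1/176 → 176.
Total e_ss = 176.

176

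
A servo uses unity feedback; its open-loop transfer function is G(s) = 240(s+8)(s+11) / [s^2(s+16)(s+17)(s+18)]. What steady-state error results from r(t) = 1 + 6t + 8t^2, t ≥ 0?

System type = 2 (two poles at s=0). By superposition:
  • 1: tracked with zero error.
  • 6t: tracked with zero error.
  • 8t^2: e_ss = 16/K_a with K_a=220/51 → 204/55.
Total e_ss = 204/55.

204/55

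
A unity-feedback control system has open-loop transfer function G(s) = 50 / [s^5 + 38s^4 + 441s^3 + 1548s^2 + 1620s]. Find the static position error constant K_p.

K_p = lim_{s→0} G(s); with 1 pole at the origin the limit diverges, so K_p = ∞.

infinity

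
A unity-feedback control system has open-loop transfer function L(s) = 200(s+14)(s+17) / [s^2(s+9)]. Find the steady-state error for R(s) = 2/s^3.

9/23800

The open loop has two poles at the origin → type 2 system.
K_a = lim_{s→0} s^2·L(s) = 200·14·17 / (9) = 47600/9.
r(t) = t^2 gives R(s) = 2/s^3.
e_ss = 2/K_a = 2/(47600/9) = 9/23800.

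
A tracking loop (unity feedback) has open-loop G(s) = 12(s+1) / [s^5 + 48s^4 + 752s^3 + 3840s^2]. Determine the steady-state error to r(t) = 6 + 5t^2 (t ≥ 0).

3200

Factoring s^2 from the denominator leaves a polynomial with constant term 3840, so the system is type 2. Taking each input component in turn:
  • 6: tracked with zero error.
  • 5t^2: e_ss = 10/K_a with K_a=1/320 → 3200.
Total e_ss = 3200.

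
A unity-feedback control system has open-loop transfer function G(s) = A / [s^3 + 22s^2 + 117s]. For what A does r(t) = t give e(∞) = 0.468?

Factoring s from the denominator leaves a polynomial with constant term 117, so the system is type 1.
K_v = lim_{s→0} s·G(s) = A / 117 = (1/117)·A.
e_ss = 1/K_v = 0.468 ⇒ K_v = 250/117 ⇒ A = (250/117)/(1/117) = 250.

250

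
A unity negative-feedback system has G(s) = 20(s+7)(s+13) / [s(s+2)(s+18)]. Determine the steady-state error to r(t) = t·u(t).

9/455

System type = 1 (one pole at s=0).
K_v = lim_{s→0} s·G(s) = 20·7·13 / (2·18) = 455/9.
e_ss = 1/K_v = 1/(455/9) = 9/455.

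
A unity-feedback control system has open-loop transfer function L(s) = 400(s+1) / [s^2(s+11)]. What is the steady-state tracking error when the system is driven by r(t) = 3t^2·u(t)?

0.165

Two free integrators in L(s): this is a type 2 system.
K_a = lim_{s→0} s^2·L(s) = 400·1 / (11) = 400/11.
r(t) = 3t^2 gives R(s) = 6/s^3.
e_ss = 6/K_a = 6/(400/11) = 0.165.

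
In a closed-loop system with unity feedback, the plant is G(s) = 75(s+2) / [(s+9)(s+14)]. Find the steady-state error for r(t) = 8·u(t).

G(s) has no factors of s in the denominator, so the system is type 0.
K_p = lim_{s→0} G(s) = 75·2 / (9·14) = 25/21.
e_ss = 8/(1 + K_p) = 8/(46/21) = 84/23.

84/23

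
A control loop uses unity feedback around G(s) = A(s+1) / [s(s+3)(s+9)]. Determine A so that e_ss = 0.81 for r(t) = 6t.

200

G(s) has one factor of s in the denominator, so the system is type 1.
K_v = lim_{s→0} s·G(s) = A·1 / (3·9) = (1/27)·A.
e_ss = 6/K_v = 0.81 ⇒ K_v = 200/27 ⇒ A = (200/27)/(1/27) = 200.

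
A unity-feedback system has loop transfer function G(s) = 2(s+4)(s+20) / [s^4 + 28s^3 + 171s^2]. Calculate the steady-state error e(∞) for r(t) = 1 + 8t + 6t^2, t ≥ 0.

The denominator has no term below 171s^2 — 2 poles at s=0, type 2. By superposition:
  • 1: tracked with zero error.
  • 8t: tracked with zero error.
  • 6t^2: e_ss = 12/K_a with K_a=160/171 → 12.825.
Total e_ss = 12.825.

12.825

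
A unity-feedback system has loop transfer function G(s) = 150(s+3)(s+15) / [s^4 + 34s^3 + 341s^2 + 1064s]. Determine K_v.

Lowest-order denominator term is 1064s, so the open loop has 1 pole at the origin → type 1 system.
K_v = lim_{s→0} s·G(s) = 150·3·15 / 1064 = 3375/532.

3375/532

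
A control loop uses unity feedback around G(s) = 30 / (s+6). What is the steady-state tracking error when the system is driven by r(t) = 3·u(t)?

No free integrators in G(s): this is a type 0 system.
K_p = lim_{s→0} G(s) = 30 / (6) = 5.
e_ss = 3/(1 + K_p) = 3/6 = 0.5.

0.5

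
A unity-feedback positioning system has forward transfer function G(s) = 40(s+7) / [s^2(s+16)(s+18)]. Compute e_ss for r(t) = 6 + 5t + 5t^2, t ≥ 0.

72/7

Two free integrators in G(s): this is a type 2 system. Taking each input component in turn:
  • 6: tracked with zero error.
  • 5t: tracked with zero error.
  • 5t^2: e_ss = 10/K_a with K_a=35/36 → 72/7.
Total e_ss = 72/7.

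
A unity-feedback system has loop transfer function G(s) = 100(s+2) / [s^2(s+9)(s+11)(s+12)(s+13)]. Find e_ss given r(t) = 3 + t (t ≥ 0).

G(s) has two factors of s in the denominator, so the system is type 2. By superposition:
  • 3: tracked with zero error.
  • t: tracked with zero error.
Total e_ss = 0.

0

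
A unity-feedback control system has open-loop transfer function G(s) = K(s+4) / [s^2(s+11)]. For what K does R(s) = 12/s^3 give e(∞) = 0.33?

The open loop has two poles at the origin → type 2 system.
K_a = lim_{s→0} s^2·G(s) = K·4 / (11) = (4/11)·K.
e_ss = 12/K_a = 0.33 ⇒ K_a = 400/11 ⇒ K = (400/11)/(4/11) = 100.

100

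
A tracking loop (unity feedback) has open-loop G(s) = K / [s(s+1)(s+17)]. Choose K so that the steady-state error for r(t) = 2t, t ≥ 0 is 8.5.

System type = 1 (one pole at s=0).
K_v = lim_{s→0} s·G(s) = K / (1·17) = (1/17)·K.
e_ss = 2/K_v = 8.5 ⇒ K_v = 4/17 ⇒ K = (4/17)/(1/17) = 4.

4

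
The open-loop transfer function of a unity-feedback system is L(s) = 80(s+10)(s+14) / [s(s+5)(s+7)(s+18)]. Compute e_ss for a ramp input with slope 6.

0.3375

One free integrator in L(s): this is a type 1 system.
K_v = lim_{s→0} s·L(s) = 80·10·14 / (5·7·18) = 160/9.
e_ss = 6/K_v = 6/(160/9) = 0.3375.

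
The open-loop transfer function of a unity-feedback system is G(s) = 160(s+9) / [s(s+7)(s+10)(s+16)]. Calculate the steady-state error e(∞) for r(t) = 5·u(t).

0

The open loop has one pole at the origin → type 1 system.
A type-1 system has K_p = ∞, so it tracks a step input with zero steady-state error.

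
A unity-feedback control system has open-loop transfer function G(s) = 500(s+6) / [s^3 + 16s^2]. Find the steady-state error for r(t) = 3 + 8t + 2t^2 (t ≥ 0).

Lowest-order denominator term is 16s^2, so the open loop has 2 poles at the origin → type 2 system. Treating each term separately:
  • 3: tracked with zero error.
  • 8t: tracked with zero error.
  • 2t^2: e_ss = 4/K_a with K_a=187.5 → 8/375.
Total e_ss = 8/375.

8/375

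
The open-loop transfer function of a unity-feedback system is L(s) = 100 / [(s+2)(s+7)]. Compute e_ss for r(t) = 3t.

The open loop has no poles at the origin → type 0 system.
For a type-0 system K_v = 0, so e_ss to a ramp input is unbounded.

infinity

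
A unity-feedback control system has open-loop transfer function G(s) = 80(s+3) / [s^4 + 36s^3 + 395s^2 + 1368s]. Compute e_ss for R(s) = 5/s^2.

The denominator has no term below 1368s — 1 pole at s=0, type 1.
K_v = lim_{s→0} s·G(s) = 80·3 / 1368 = 10/57.
e_ss = 5/K_v = 5/(10/57) = 28.5.

28.5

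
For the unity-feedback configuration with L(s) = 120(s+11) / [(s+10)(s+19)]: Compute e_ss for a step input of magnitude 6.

No free integrators in L(s): this is a type 0 system.
K_p = lim_{s→0} L(s) = 120·11 / (10·19) = 132/19.
e_ss = 6/(1 + K_p) = 6/(151/19) = 114/151.

114/151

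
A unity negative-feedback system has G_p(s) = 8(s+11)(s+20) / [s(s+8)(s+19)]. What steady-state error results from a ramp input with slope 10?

The open loop has one pole at the origin → type 1 system.
K_v = lim_{s→0} s·G_p(s) = 8·11·20 / (8·19) = 220/19.
e_ss = 10/K_v = 10/(220/19) = 19/22.

19/22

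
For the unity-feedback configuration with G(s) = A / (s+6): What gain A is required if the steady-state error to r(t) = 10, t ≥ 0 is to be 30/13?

20

The open loop has no poles at the origin → type 0 system.
K_p = lim_{s→0} G(s) = A / (6) = (1/6)·A.
e_ss = 10/(1 + K_p) = 30/13 ⇒ 1 + (1/6)·A = 13/3 ⇒ A = 20.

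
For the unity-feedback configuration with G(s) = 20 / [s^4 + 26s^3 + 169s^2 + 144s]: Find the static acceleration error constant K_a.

Factoring s from the denominator leaves a polynomial with constant term 144, so the system is type 1.
K_a = lim_{s→0} s^2·G(s) = 0 (the extra factor of s kills the finite limit).

0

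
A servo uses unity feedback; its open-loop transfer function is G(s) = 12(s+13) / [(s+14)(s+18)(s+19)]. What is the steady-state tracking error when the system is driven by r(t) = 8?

798/103

The open loop has no poles at the origin → type 0 system.
K_p = lim_{s→0} G(s) = 12·13 / (14·18·19) = 13/399.
e_ss = 8/(1 + K_p) = 8/(412/399) = 798/103.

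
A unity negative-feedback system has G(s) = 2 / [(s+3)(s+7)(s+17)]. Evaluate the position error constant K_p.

The open loop has no poles at the origin → type 0 system.
K_p = lim_{s→0} G(s) = 2 / (3·7·17) = 2/357.

2/357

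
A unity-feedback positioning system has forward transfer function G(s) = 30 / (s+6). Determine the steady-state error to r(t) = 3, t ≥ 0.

The open loop has no poles at the origin → type 0 system.
K_p = lim_{s→0} G(s) = 30 / (6) = 5.
e_ss = 3/(1 + K_p) = 3/6 = 0.5.

0.5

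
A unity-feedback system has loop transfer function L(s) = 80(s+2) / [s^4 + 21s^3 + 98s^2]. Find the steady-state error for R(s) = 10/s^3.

The denominator has no term below 98s^2 — 2 poles at s=0, type 2.
K_a = lim_{s→0} s^2·L(s) = 80·2 / 98 = 80/49.
r(t) = 5t^2 gives R(s) = 10/s^3.
e_ss = 10/K_a = 10/(80/49) = 6.125.

6.125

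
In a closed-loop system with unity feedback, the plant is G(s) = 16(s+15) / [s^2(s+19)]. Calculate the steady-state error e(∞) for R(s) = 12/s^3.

0.95

Two free integrators in G(s): this is a type 2 system.
K_a = lim_{s→0} s^2·G(s) = 16·15 / (19) = 240/19.
r(t) = 6t^2 gives R(s) = 12/s^3.
e_ss = 12/K_a = 12/(240/19) = 0.95.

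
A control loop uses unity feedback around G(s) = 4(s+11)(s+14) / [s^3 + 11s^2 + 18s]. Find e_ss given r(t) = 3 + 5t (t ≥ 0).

45/308

Lowest-order denominator term is 18s, so the open loop has 1 pole at the origin → type 1 system. Taking each input component in turn:
  • 3: tracked with zero error.
  • 5t: e_ss = 5/K_v with K_v=308/9 → 45/308.
Total e_ss = 45/308.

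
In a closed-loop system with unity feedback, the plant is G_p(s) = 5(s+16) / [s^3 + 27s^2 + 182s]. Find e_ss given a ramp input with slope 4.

Factoring s from the denominator leaves a polynomial with constant term 182, so the system is type 1.
K_v = lim_{s→0} s·G_p(s) = 5·16 / 182 = 40/91.
e_ss = 4/K_v = 4/(40/91) = 9.1.

9.1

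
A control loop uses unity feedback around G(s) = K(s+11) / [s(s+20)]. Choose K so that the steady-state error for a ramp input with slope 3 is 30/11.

System type = 1 (one pole at s=0).
K_v = lim_{s→0} s·G(s) = K·11 / (20) = 0.55·K.
e_ss = 3/K_v = 30/11 ⇒ K_v = 1.1 ⇒ K = 1.1/0.55 = 2.

2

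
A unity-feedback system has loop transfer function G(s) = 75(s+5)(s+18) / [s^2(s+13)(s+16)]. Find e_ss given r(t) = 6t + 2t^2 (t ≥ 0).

416/3375

G(s) has two factors of s in the denominator, so the system is type 2. By superposition:
  • 6t: tracked with zero error.
  • 2t^2: e_ss = 4/K_a with K_a=3375/104 → 416/3375.
Total e_ss = 416/3375.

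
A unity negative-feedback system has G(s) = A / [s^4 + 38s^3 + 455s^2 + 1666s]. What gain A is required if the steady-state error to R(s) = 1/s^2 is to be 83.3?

20

Factoring s from the denominator leaves a polynomial with constant term 1666, so the system is type 1.
K_v = lim_{s→0} s·G(s) = A / 1666 = (1/1666)·A.
e_ss = 1/K_v = 83.3 ⇒ K_v = 10/833 ⇒ A = (10/833)/(1/1666) = 20.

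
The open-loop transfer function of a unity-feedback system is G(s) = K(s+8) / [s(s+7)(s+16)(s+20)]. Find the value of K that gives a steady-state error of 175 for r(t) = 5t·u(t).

One free integrator in G(s): this is a type 1 system.
K_v = lim_{s→0} s·G(s) = K·8 / (7·16·20) = (1/280)·K.
e_ss = 5/K_v = 175 ⇒ K_v = 1/35 ⇒ K = (1/35)/(1/280) = 8.

8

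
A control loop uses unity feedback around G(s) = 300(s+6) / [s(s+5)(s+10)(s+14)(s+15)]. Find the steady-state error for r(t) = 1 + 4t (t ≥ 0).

70/3

G(s) has one factor of s in the denominator, so the system is type 1. Taking each input component in turn:
  • 1: tracked with zero error.
  • 4t: e_ss = 4/K_v with K_v=6/35 → 70/3.
Total e_ss = 70/3.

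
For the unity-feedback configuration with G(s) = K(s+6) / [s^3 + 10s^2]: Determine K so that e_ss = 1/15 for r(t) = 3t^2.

150

Factoring s^2 from the denominator leaves a polynomial with constant term 10, so the system is type 2.
K_a = lim_{s→0} s^2·G(s) = K·6 / 10 = 0.6·K.
e_ss = 6/K_a = 1/15 ⇒ K_a = 90 ⇒ K = 90/0.6 = 150.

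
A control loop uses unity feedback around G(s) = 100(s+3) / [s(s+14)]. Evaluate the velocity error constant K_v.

150/7

G(s) has one factor of s in the denominator, so the system is type 1.
K_v = lim_{s→0} s·G(s) = 100·3 / (14) = 150/7.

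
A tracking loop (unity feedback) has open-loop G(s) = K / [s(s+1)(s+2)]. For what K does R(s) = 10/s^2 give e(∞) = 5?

The open loop has one pole at the origin → type 1 system.
K_v = lim_{s→0} s·G(s) = K / (1·2) = 0.5·K.
e_ss = 10/K_v = 5 ⇒ K_v = 2 ⇒ K = 2/0.5 = 4.

4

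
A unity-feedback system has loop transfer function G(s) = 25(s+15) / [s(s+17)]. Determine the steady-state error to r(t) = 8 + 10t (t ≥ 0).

34/75

One free integrator in G(s): this is a type 1 system. Treating each term separately:
  • 8: tracked with zero error.
  • 10t: e_ss = 10/K_v with K_v=375/17 → 34/75.
Total e_ss = 34/75.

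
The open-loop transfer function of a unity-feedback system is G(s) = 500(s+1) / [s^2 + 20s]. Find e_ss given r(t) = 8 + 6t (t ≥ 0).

Lowest-order denominator term is 20s, so the open loop has 1 pole at the origin → type 1 system. Treating each term separately:
  • 8: tracked with zero error.
  • 6t: e_ss = 6/K_v with K_v=25 → 0.24.
Total e_ss = 0.24.

0.24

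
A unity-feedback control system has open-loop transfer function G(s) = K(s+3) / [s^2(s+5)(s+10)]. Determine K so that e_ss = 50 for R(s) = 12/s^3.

4

Two free integrators in G(s): this is a type 2 system.
K_a = lim_{s→0} s^2·G(s) = K·3 / (5·10) = 0.06·K.
e_ss = 12/K_a = 50 ⇒ K_a = 0.24 ⇒ K = 0.24/0.06 = 4.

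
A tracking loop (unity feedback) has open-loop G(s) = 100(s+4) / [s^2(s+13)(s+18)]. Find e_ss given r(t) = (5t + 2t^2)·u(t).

2.34

The open loop has two poles at the origin → type 2 system. Treating each term separately:
  • 5t: tracked with zero error.
  • 2t^2: e_ss = 4/K_a with K_a=200/117 → 2.34.
Total e_ss = 2.34.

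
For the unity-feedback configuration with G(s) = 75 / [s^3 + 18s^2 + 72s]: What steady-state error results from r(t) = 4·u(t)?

Lowest-order denominator term is 72s, so the open loop has 1 pole at the origin → type 1 system.
A type-1 system has K_p = ∞, so it tracks a step input with zero steady-state error.

0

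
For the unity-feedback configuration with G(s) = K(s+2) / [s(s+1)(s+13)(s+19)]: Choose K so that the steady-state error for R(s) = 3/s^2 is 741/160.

One free integrator in G(s): this is a type 1 system.
K_v = lim_{s→0} s·G(s) = K·2 / (1·13·19) = (2/247)·K.
e_ss = 3/K_v = 741/160 ⇒ K_v = 160/247 ⇒ K = (160/247)/(2/247) = 80.

80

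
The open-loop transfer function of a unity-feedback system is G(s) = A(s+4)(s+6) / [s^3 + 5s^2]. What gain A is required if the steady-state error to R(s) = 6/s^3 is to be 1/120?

Factoring s^2 from the denominator leaves a polynomial with constant term 5, so the system is type 2.
K_a = lim_{s→0} s^2·G(s) = A·4·6 / 5 = 4.8·A.
e_ss = 6/K_a = 1/120 ⇒ K_a = 720 ⇒ A = 720/4.8 = 150.

150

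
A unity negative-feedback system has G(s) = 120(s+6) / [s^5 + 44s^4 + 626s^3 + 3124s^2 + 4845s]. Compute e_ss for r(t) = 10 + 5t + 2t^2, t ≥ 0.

infinity

Lowest-order denominator term is 4845s, so the open loop has 1 pole at the origin → type 1 system. By superposition:
  • 10: tracked with zero error.
  • 5t: e_ss = 5/K_v with K_v=48/323 → 1615/48.
  • 2t^2: a type-1 system cannot track it, e_ss → ∞.
The unbounded component dominates.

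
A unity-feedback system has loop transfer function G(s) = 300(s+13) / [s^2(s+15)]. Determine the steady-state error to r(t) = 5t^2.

The open loop has two poles at the origin → type 2 system.
K_a = lim_{s→0} s^2·G(s) = 300·13 / (15) = 260.
r(t) = 5t^2 gives R(s) = 10/s^3.
e_ss = 10/K_a = 10/260 = 1/26.

1/26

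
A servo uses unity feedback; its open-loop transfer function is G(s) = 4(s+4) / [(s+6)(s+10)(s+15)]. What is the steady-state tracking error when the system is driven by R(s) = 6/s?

1350/229

G(s) has no factors of s in the denominator, so the system is type 0.
K_p = lim_{s→0} G(s) = 4·4 / (6·10·15) = 4/225.
e_ss = 6/(1 + K_p) = 6/(229/225) = 1350/229.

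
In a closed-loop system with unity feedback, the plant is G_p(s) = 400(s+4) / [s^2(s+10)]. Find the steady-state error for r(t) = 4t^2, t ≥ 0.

0.05

Two free integrators in G_p(s): this is a type 2 system.
K_a = lim_{s→0} s^2·G_p(s) = 400·4 / (10) = 160.
r(t) = 4t^2 gives R(s) = 8/s^3.
e_ss = 8/K_a = 8/160 = 0.05.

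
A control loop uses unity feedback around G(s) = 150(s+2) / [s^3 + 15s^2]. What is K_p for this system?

K_p = lim_{s→0} G(s); with 2 poles at the origin the limit diverges, so K_p = ∞.

infinity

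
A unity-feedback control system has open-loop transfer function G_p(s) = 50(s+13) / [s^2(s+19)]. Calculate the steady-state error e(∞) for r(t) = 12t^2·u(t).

Two free integrators in G_p(s): this is a type 2 system.
K_a = lim_{s→0} s^2·G_p(s) = 50·13 / (19) = 650/19.
r(t) = 12t^2 gives R(s) = 24/s^3.
e_ss = 24/K_a = 24/(650/19) = 228/325.

228/325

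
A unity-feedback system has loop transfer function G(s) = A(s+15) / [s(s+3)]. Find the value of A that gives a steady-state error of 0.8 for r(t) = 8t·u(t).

2

System type = 1 (one pole at s=0).
K_v = lim_{s→0} s·G(s) = A·15 / (3) = 5·A.
e_ss = 8/K_v = 0.8 ⇒ K_v = 10 ⇒ A = 10/5 = 2.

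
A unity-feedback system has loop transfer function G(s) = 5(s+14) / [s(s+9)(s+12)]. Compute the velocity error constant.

The open loop has one pole at the origin → type 1 system.
K_v = lim_{s→0} s·G(s) = 5·14 / (9·12) = 35/54.

35/54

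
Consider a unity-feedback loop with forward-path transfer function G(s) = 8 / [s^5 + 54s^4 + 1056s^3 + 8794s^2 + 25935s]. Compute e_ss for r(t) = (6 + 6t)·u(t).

The denominator has no term below 25935s — 1 pole at s=0, type 1. Taking each input component in turn:
  • 6: tracked with zero error.
  • 6t: e_ss = 6/K_v with K_v=8/25935 → 19451.25.
Total e_ss = 19451.25.

19451.25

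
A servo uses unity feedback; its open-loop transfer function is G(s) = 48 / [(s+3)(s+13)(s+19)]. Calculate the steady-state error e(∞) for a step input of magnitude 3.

The open loop has no poles at the origin → type 0 system.
K_p = lim_{s→0} G(s) = 48 / (3·13·19) = 16/247.
e_ss = 3/(1 + K_p) = 3/(263/247) = 741/263.

741/263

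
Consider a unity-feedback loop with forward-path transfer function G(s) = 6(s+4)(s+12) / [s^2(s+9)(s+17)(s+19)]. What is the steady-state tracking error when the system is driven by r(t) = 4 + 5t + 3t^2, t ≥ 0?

G(s) has two factors of s in the denominator, so the system is type 2. Taking each input component in turn:
  • 4: tracked with zero error.
  • 5t: tracked with zero error.
  • 3t^2: e_ss = 6/K_a with K_a=32/323 → 60.5625.
Total e_ss = 60.5625.

60.5625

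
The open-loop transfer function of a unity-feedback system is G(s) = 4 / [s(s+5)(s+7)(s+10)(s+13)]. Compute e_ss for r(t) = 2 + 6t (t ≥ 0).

6825

The open loop has one pole at the origin → type 1 system. By superposition:
  • 2: tracked with zero error.
  • 6t: e_ss = 6/K_v with K_v=2/2275 → 6825.
Total e_ss = 6825.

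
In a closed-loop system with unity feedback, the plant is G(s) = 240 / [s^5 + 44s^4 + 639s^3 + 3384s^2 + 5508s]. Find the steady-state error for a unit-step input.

0

The denominator has no term below 5508s — 1 pole at s=0, type 1.
A type-1 system has K_p = ∞, so it tracks a step input with zero steady-state error.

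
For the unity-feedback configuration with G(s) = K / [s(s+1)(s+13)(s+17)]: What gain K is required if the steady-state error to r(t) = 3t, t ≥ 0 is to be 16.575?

G(s) has one factor of s in the denominator, so the system is type 1.
K_v = lim_{s→0} s·G(s) = K / (1·13·17) = (1/221)·K.
e_ss = 3/K_v = 16.575 ⇒ K_v = 40/221 ⇒ K = (40/221)/(1/221) = 40.

40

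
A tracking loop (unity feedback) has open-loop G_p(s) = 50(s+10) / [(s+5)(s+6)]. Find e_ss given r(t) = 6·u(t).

18/53

System type = 0 (no poles at s=0).
K_p = lim_{s→0} G_p(s) = 50·10 / (5·6) = 50/3.
e_ss = 6/(1 + K_p) = 6/(53/3) = 18/53.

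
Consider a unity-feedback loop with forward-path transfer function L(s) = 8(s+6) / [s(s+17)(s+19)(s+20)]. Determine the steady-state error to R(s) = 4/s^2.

System type = 1 (one pole at s=0).
K_v = lim_{s→0} s·L(s) = 8·6 / (17·19·20) = 12/1615.
e_ss = 4/K_v = 4/(12/1615) = 1615/3.

1615/3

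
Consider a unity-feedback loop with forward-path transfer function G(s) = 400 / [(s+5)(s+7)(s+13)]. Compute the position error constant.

80/91

No free integrators in G(s): this is a type 0 system.
K_p = lim_{s→0} G(s) = 400 / (5·7·13) = 80/91.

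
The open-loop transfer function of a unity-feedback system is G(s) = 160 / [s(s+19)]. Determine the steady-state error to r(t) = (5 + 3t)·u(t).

System type = 1 (one pole at s=0). Treating each term separately:
  • 5: tracked with zero error.
  • 3t: e_ss = 3/K_v with K_v=160/19 → 57/160.
Total e_ss = 57/160.

57/160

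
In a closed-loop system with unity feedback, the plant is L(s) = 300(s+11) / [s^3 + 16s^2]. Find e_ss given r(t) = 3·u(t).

0

Factoring s^2 from the denominator leaves a polynomial with constant term 16, so the system is type 2.
K_p = ∞ for a type-2 system; e_ss to a step is zero.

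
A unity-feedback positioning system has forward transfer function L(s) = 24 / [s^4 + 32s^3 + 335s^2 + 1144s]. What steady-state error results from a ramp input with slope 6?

286

Lowest-order denominator term is 1144s, so the open loop has 1 pole at the origin → type 1 system.
K_v = lim_{s→0} s·L(s) = 24 / 1144 = 3/143.
e_ss = 6/K_v = 6/(3/143) = 286.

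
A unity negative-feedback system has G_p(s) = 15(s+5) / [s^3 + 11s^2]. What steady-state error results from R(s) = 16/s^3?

176/75

The denominator has no term below 11s^2 — 2 poles at s=0, type 2.
K_a = lim_{s→0} s^2·G_p(s) = 15·5 / 11 = 75/11.
r(t) = 8t^2 gives R(s) = 16/s^3.
e_ss = 16/K_a = 16/(75/11) = 176/75.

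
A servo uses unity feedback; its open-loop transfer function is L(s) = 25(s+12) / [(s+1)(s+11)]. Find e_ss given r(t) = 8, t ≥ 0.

System type = 0 (no poles at s=0).
K_p = lim_{s→0} L(s) = 25·12 / (1·11) = 300/11.
e_ss = 8/(1 + K_p) = 8/(311/11) = 88/311.

88/311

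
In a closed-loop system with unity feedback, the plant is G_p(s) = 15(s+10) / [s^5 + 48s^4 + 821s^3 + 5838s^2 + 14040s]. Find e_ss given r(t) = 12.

The denominator has no term below 14040s — 1 pole at s=0, type 1.
K_p = ∞ for a type-1 system; e_ss to a step is zero.

0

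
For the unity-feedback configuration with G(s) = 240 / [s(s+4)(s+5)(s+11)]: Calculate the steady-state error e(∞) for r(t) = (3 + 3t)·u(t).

System type = 1 (one pole at s=0). Treating each term separately:
  • 3: tracked with zero error.
  • 3t: e_ss = 3/K_v with K_v=12/11 → 2.75.
Total e_ss = 2.75.

2.75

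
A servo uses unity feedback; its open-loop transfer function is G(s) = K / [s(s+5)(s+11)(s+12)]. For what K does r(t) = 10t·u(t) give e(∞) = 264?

25

G(s) has one factor of s in the denominator, so the system is type 1.
K_v = lim_{s→0} s·G(s) = K / (5·11·12) = (1/660)·K.
e_ss = 10/K_v = 264 ⇒ K_v = 5/132 ⇒ K = (5/132)/(1/660) = 25.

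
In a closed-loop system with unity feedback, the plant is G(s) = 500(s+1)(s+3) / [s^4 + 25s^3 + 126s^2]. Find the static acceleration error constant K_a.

The denominator has no term below 126s^2 — 2 poles at s=0, type 2.
K_a = lim_{s→0} s^2·G(s) = 500·1·3 / 126 = 250/21.

250/21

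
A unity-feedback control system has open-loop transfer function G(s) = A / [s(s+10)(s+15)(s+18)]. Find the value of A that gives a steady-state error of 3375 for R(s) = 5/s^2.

System type = 1 (one pole at s=0).
K_v = lim_{s→0} s·G(s) = A / (10·15·18) = (1/2700)·A.
e_ss = 5/K_v = 3375 ⇒ K_v = 1/675 ⇒ A = (1/675)/(1/2700) = 4.

4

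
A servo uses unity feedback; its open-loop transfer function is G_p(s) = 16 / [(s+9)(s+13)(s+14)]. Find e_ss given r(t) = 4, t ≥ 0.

3276/827

No free integrators in G_p(s): this is a type 0 system.
K_p = lim_{s→0} G_p(s) = 16 / (9·13·14) = 8/819.
e_ss = 4/(1 + K_p) = 4/(827/819) = 3276/827.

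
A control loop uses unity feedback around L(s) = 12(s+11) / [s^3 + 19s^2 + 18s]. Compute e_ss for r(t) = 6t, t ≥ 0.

9/11

Factoring s from the denominator leaves a polynomial with constant term 18, so the system is type 1.
K_v = lim_{s→0} s·L(s) = 12·11 / 18 = 22/3.
e_ss = 6/K_v = 6/(22/3) = 9/11.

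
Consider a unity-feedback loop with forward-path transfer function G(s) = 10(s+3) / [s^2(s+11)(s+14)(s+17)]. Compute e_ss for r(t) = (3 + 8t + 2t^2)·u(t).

5236/15

The open loop has two poles at the origin → type 2 system. Taking each input component in turn:
  • 3: tracked with zero error.
  • 8t: tracked with zero error.
  • 2t^2: e_ss = 4/K_a with K_a=15/1309 → 5236/15.
Total e_ss = 5236/15.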